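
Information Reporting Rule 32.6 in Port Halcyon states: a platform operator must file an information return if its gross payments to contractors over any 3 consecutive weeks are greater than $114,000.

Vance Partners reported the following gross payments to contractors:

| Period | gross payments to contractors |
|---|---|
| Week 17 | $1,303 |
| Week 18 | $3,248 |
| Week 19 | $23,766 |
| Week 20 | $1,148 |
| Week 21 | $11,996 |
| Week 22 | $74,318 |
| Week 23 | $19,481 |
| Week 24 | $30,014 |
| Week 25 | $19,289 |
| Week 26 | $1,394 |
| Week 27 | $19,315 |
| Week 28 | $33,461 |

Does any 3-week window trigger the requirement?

Yes

Week 17–Week 19: $1,303 + $3,248 + $23,766 = $28,317 (under)
Week 18–Week 20: $3,248 + $23,766 + $1,148 = $28,162 (under)
Week 19–Week 21: $23,766 + $1,148 + $11,996 = $36,910 (under)
Week 20–Week 22: $1,148 + $11,996 + $74,318 = $87,462 (under)
Week 21–Week 23: $11,996 + $74,318 + $19,481 = $105,795 (under)
Week 22–Week 24: $74,318 + $19,481 + $30,014 = $123,813 (over)
Week 23–Week 25: $19,481 + $30,014 + $19,289 = $68,784 (under)
Week 24–Week 26: $30,014 + $19,289 + $1,394 = $50,697 (under)
Week 25–Week 27: $19,289 + $1,394 + $19,315 = $39,998 (under)
Week 26–Week 28: $1,394 + $19,315 + $33,461 = $54,170 (under)
At least one window exceeds $114,000.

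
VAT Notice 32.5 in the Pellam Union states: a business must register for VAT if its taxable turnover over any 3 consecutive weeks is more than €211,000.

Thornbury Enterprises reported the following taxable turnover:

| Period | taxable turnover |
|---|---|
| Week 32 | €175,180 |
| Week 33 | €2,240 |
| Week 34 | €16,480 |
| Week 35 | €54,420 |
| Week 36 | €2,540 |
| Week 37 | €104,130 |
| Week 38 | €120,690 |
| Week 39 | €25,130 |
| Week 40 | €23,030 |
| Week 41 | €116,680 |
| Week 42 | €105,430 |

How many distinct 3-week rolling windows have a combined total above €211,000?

Week 32–Week 34: €175,180 + €2,240 + €16,480 = €193,900 (under)
Week 33–Week 35: €2,240 + €16,480 + €54,420 = €73,140 (under)
Week 34–Week 36: €16,480 + €54,420 + €2,540 = €73,440 (under)
Week 35–Week 37: €54,420 + €2,540 + €104,130 = €161,090 (under)
Week 36–Week 38: €2,540 + €104,130 + €120,690 = €227,360 (over)
Week 37–Week 39: €104,130 + €120,690 + €25,130 = €249,950 (over)
Week 38–Week 40: €120,690 + €25,130 + €23,030 = €168,850 (under)
Week 39–Week 41: €25,130 + €23,030 + €116,680 = €164,840 (under)
Week 40–Week 42: €23,030 + €116,680 + €105,430 = €245,140 (over)
3 windows exceed the threshold.

3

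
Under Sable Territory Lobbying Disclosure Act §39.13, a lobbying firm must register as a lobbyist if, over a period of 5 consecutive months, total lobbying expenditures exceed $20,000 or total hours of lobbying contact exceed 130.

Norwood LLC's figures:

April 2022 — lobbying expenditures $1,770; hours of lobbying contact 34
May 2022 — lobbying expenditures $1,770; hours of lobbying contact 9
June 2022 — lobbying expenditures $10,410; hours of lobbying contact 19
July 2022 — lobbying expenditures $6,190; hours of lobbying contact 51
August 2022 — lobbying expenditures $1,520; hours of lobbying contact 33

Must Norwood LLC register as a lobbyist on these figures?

Yes

Total lobbying expenditures: $1,770 + $1,770 + $10,410 + $6,190 + $1,520 = $21,660 (> $20,000).
Total hours of lobbying contact: 34 + 9 + 19 + 51 + 33 = 146 (> 130).
The test is 'or': at least one threshold is exceeded.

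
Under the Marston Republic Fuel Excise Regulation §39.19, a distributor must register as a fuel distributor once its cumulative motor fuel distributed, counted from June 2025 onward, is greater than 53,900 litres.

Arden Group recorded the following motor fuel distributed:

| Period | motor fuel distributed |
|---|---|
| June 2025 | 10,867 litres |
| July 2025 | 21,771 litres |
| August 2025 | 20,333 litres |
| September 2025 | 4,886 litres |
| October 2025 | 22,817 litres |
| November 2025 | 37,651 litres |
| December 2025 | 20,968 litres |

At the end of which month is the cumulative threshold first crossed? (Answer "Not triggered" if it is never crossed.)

Through June 2025: 10,867 litres
Through July 2025: 32,638 litres
Through August 2025: 52,971 litres
Through September 2025: 57,857 litres ← exceeds threshold

September 2025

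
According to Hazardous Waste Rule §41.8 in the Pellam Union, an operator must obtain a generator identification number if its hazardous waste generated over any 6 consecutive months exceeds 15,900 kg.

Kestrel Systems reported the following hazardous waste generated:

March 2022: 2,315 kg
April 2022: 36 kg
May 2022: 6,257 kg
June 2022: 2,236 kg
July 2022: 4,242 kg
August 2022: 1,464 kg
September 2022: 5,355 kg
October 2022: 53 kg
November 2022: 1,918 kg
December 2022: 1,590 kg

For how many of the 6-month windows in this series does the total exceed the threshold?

3

March 2022–August 2022: 2,315 kg + 36 kg + 6,257 kg + 2,236 kg + 4,242 kg + 1,464 kg = 16,550 kg (over)
April 2022–September 2022: 36 kg + 6,257 kg + 2,236 kg + 4,242 kg + 1,464 kg + 5,355 kg = 19,590 kg (over)
May 2022–October 2022: 6,257 kg + 2,236 kg + 4,242 kg + 1,464 kg + 5,355 kg + 53 kg = 19,607 kg (over)
June 2022–November 2022: 2,236 kg + 4,242 kg + 1,464 kg + 5,355 kg + 53 kg + 1,918 kg = 15,268 kg (under)
July 2022–December 2022: 4,242 kg + 1,464 kg + 5,355 kg + 53 kg + 1,918 kg + 1,590 kg = 14,622 kg (under)
3 windows exceed the threshold.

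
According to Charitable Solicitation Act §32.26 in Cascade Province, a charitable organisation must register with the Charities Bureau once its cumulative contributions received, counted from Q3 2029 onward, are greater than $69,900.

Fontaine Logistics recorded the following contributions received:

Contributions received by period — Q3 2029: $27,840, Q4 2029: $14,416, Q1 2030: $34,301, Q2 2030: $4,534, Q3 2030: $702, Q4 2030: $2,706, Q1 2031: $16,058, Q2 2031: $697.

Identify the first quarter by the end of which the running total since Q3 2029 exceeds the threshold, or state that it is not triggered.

Q1 2030

Through Q3 2029: $27,840
Through Q4 2029: $42,256
Through Q1 2030: $76,557 ← exceeds threshold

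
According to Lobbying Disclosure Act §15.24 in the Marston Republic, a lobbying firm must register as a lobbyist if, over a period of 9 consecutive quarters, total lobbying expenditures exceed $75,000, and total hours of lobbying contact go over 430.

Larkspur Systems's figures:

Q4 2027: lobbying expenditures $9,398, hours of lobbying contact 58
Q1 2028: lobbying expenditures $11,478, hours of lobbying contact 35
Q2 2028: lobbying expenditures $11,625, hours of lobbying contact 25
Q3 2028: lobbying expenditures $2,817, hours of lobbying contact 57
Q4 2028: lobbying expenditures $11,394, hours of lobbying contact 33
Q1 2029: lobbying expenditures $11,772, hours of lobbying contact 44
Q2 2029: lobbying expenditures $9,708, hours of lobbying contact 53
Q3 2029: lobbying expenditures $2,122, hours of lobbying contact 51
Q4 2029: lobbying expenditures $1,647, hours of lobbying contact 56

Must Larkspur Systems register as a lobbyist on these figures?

Total lobbying expenditures: $9,398 + $11,478 + $11,625 + $2,817 + $11,394 + $11,772 + $9,708 + $2,122 + $1,647 = $71,961 (≤ $75,000).
Total hours of lobbying contact: 58 + 35 + 25 + 57 + 33 + 44 + 53 + 51 + 56 = 412 (≤ 430).
The test is 'and': the rule requires both, and at least one is not exceeded.

No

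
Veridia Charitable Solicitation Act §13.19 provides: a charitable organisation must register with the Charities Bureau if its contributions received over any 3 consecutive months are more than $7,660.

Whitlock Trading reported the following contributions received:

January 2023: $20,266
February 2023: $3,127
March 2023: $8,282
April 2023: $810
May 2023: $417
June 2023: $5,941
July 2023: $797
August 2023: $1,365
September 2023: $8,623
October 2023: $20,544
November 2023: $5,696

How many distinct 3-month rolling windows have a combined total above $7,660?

7

January 2023–March 2023: $20,266 + $3,127 + $8,282 = $31,675 (over)
February 2023–April 2023: $3,127 + $8,282 + $810 = $12,219 (over)
March 2023–May 2023: $8,282 + $810 + $417 = $9,509 (over)
April 2023–June 2023: $810 + $417 + $5,941 = $7,168 (under)
May 2023–July 2023: $417 + $5,941 + $797 = $7,155 (under)
June 2023–August 2023: $5,941 + $797 + $1,365 = $8,103 (over)
July 2023–September 2023: $797 + $1,365 + $8,623 = $10,785 (over)
August 2023–October 2023: $1,365 + $8,623 + $20,544 = $30,532 (over)
September 2023–November 2023: $8,623 + $20,544 + $5,696 = $34,863 (over)
7 windows exceed the threshold.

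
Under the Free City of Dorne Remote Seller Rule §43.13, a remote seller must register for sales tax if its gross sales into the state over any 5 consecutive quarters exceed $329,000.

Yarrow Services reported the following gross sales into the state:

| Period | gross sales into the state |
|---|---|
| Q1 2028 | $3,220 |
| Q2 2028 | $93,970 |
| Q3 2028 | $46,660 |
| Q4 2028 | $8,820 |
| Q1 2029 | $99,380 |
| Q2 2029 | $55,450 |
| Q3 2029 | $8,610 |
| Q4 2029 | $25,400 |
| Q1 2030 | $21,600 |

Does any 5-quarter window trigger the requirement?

No

Q1 2028–Q1 2029: $3,220 + $93,970 + $46,660 + $8,820 + $99,380 = $252,050 (under)
Q2 2028–Q2 2029: $93,970 + $46,660 + $8,820 + $99,380 + $55,450 = $304,280 (under)
Q3 2028–Q3 2029: $46,660 + $8,820 + $99,380 + $55,450 + $8,610 = $218,920 (under)
Q4 2028–Q4 2029: $8,820 + $99,380 + $55,450 + $8,610 + $25,400 = $197,660 (under)
Q1 2029–Q1 2030: $99,380 + $55,450 + $8,610 + $25,400 + $21,600 = $210,440 (under)
No window exceeds $329,000.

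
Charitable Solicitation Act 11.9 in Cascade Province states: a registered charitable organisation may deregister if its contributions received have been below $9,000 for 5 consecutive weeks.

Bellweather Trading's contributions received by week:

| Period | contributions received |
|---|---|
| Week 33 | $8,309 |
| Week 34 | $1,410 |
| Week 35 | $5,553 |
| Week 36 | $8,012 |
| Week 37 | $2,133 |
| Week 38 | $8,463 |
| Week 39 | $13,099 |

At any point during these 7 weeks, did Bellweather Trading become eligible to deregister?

Yes

Weeks below $9,000: Week 33, Week 34, Week 35, Week 36, Week 37, Week 38.
Longest run of consecutive weeks below the threshold: 6.
6 ≥ 5, so Bellweather Trading became eligible.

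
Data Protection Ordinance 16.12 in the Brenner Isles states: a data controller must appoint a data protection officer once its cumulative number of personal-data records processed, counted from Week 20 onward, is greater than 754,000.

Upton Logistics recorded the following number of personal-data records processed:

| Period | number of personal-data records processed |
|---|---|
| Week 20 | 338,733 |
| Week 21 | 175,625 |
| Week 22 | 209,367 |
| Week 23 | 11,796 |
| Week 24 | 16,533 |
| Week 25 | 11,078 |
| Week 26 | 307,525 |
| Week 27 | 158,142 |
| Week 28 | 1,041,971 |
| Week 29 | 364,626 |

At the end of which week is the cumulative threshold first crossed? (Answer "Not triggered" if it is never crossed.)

Week 25

Through Week 20: 338,733
Through Week 21: 514,358
Through Week 22: 723,725
Through Week 23: 735,521
Through Week 24: 752,054
Through Week 25: 763,132 ← exceeds threshold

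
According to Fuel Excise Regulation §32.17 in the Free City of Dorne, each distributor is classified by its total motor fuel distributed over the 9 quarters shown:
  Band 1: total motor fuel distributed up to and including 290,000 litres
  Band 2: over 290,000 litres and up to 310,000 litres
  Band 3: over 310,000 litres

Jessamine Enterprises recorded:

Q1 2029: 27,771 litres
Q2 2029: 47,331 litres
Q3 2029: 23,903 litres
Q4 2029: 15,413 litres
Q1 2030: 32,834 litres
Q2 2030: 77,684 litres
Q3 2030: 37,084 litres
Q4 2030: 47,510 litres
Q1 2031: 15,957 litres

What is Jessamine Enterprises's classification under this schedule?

Band 3

Total motor fuel distributed: 27,771 litres + 47,331 litres + 23,903 litres + 15,413 litres + 32,834 litres + 77,684 litres + 37,084 litres + 47,510 litres + 15,957 litres = 325,487 litres.
325,487 litres > 310,000 litres, so Band 3 applies.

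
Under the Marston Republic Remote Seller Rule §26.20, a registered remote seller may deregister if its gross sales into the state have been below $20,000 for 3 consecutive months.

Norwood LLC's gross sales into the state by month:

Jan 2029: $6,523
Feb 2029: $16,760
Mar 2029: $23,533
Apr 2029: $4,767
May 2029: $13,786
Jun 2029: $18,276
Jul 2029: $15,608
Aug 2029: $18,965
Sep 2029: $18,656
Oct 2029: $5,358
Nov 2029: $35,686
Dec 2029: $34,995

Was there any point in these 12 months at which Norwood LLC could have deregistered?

Yes

Months below $20,000: Jan 2029, Feb 2029, Apr 2029, May 2029, Jun 2029, Jul 2029, Aug 2029, Sep 2029, Oct 2029.
Longest run of consecutive months below the threshold: 7.
7 ≥ 3, so Norwood LLC became eligible.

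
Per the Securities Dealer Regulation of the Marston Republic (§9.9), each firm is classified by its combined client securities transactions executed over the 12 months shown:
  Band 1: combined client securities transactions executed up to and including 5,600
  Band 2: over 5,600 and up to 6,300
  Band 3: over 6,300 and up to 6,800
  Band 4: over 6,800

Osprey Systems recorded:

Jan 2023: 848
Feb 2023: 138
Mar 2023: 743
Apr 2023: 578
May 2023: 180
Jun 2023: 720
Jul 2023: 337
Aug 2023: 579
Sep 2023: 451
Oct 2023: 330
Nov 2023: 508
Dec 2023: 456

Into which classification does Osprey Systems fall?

Band 2

Combined client securities transactions executed: 848 + 138 + 743 + 578 + 180 + 720 + 337 + 579 + 451 + 330 + 508 + 456 = 5,868.
5,600 < 5,868 ≤ 6,300, so Band 2 applies.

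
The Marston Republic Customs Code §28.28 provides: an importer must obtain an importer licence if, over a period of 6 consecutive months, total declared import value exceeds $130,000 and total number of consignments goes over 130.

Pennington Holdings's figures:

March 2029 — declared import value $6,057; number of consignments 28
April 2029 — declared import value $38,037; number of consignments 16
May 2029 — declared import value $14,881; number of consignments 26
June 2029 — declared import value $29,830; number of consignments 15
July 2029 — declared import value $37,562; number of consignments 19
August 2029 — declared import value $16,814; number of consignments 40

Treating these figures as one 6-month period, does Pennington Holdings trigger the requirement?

Total declared import value: $6,057 + $38,037 + $14,881 + $29,830 + $37,562 + $16,814 = $143,181 (> $130,000).
Total number of consignments: 28 + 16 + 26 + 15 + 19 + 40 = 144 (> 130).
The test is 'and': both thresholds are exceeded.

Yes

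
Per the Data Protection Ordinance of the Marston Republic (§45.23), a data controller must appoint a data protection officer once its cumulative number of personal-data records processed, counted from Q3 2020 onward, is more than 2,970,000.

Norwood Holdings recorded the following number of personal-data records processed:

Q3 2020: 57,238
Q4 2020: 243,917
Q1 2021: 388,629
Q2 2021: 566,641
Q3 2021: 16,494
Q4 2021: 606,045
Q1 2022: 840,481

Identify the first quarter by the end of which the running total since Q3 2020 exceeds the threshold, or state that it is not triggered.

Through Q3 2020: 57,238
Through Q4 2020: 301,155
Through Q1 2021: 689,784
Through Q2 2021: 1,256,425
Through Q3 2021: 1,272,919
Through Q4 2021: 1,878,964
Through Q1 2022: 2,719,445
Final cumulative total 2,719,445 ≤ 2,970,000; the threshold is never exceeded.

Not triggered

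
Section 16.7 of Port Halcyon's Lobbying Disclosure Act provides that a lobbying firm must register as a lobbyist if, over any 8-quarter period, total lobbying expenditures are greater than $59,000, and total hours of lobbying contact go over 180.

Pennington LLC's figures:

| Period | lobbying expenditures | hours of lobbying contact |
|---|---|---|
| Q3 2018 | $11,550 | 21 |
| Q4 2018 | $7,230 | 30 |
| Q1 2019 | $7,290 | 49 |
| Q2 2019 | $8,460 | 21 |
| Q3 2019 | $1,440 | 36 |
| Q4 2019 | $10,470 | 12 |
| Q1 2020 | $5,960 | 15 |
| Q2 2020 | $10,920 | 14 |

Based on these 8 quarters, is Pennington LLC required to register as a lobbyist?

Total lobbying expenditures: $11,550 + $7,230 + $7,290 + $8,460 + $1,440 + $10,470 + $5,960 + $10,920 = $63,320 (> $59,000).
Total hours of lobbying contact: 21 + 30 + 49 + 21 + 36 + 12 + 15 + 14 = 198 (> 180).
The test is 'and': both thresholds are exceeded.

Yes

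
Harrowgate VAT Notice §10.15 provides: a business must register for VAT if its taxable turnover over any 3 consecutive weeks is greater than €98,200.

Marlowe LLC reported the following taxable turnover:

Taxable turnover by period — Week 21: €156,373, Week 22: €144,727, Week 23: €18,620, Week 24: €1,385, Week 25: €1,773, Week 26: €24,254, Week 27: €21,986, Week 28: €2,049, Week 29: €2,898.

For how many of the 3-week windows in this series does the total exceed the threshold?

2

Week 21–Week 23: €156,373 + €144,727 + €18,620 = €319,720 (over)
Week 22–Week 24: €144,727 + €18,620 + €1,385 = €164,732 (over)
Week 23–Week 25: €18,620 + €1,385 + €1,773 = €21,778 (under)
Week 24–Week 26: €1,385 + €1,773 + €24,254 = €27,412 (under)
Week 25–Week 27: €1,773 + €24,254 + €21,986 = €48,013 (under)
Week 26–Week 28: €24,254 + €21,986 + €2,049 = €48,289 (under)
Week 27–Week 29: €21,986 + €2,049 + €2,898 = €26,933 (under)
2 windows exceed the threshold.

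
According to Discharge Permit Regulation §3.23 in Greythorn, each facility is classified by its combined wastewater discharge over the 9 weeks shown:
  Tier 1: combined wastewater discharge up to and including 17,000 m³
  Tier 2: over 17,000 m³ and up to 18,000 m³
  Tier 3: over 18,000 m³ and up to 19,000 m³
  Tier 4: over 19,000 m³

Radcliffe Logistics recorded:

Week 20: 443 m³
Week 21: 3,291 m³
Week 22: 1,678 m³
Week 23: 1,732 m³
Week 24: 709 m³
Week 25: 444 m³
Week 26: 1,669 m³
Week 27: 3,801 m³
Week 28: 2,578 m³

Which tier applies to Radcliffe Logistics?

Combined wastewater discharge: 443 m³ + 3,291 m³ + 1,678 m³ + 1,732 m³ + 709 m³ + 444 m³ + 1,669 m³ + 3,801 m³ + 2,578 m³ = 16,345 m³.
16,345 m³ ≤ 17,000 m³, so Tier 1 applies.

Tier 1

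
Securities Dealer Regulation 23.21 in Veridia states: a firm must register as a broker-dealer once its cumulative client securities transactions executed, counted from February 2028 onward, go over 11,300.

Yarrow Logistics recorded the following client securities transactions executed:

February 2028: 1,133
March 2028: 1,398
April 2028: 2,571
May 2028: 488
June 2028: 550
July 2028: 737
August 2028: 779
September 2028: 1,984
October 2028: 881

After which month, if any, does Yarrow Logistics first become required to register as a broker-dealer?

Not triggered

Through February 2028: 1,133
Through March 2028: 2,531
Through April 2028: 5,102
Through May 2028: 5,590
Through June 2028: 6,140
Through July 2028: 6,877
Through August 2028: 7,656
Through September 2028: 9,640
Through October 2028: 10,521
Final cumulative total 10,521 ≤ 11,300; the threshold is never exceeded.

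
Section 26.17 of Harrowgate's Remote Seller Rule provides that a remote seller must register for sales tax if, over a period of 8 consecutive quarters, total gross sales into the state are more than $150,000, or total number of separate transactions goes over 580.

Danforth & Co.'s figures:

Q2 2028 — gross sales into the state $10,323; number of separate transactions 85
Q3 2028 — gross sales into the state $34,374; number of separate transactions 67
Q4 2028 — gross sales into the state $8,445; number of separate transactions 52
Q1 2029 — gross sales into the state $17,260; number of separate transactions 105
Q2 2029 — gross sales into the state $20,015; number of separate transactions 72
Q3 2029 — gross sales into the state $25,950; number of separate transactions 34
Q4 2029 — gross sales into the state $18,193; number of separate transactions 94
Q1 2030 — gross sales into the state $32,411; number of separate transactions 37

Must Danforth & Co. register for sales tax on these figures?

Total gross sales into the state: $10,323 + $34,374 + $8,445 + $17,260 + $20,015 + $25,950 + $18,193 + $32,411 = $166,971 (> $150,000).
Total number of separate transactions: 85 + 67 + 52 + 105 + 72 + 34 + 94 + 37 = 546 (≤ 580).
The test is 'or': at least one threshold is exceeded.

Yes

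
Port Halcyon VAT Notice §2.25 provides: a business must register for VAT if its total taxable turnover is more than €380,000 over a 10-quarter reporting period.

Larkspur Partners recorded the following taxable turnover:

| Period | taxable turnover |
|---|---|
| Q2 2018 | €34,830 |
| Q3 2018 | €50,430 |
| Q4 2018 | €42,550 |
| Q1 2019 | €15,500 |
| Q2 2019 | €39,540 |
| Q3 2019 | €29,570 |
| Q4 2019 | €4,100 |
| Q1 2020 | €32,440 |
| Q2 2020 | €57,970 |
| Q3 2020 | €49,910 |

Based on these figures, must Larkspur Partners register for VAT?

No

Total taxable turnover: €34,830 + €50,430 + €42,550 + €15,500 + €39,540 + €29,570 + €4,100 + €32,440 + €57,970 + €49,910 = €356,840.
€356,840 ≤ €380,000, so the threshold is not exceeded.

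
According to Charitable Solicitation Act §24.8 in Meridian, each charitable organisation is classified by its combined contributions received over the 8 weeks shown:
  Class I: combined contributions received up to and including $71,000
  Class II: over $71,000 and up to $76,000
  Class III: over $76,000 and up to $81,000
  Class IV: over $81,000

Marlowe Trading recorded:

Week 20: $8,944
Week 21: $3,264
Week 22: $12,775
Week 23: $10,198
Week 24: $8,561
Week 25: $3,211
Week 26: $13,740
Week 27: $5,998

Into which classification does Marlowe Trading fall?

Combined contributions received: $8,944 + $3,264 + $12,775 + $10,198 + $8,561 + $3,211 + $13,740 + $5,998 = $66,691.
$66,691 ≤ $71,000, so Class I applies.

Class I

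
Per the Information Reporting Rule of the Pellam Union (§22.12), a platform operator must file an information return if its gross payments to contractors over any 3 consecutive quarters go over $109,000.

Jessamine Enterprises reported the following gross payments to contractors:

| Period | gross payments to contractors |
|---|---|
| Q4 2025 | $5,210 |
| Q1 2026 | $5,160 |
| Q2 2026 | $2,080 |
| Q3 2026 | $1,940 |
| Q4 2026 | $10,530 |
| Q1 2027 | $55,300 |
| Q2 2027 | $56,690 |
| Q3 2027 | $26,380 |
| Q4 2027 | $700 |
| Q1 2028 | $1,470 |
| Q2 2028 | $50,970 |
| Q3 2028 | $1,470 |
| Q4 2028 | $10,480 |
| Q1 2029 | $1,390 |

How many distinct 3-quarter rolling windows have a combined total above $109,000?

2

Q4 2025–Q2 2026: $5,210 + $5,160 + $2,080 = $12,450 (under)
Q1 2026–Q3 2026: $5,160 + $2,080 + $1,940 = $9,180 (under)
Q2 2026–Q4 2026: $2,080 + $1,940 + $10,530 = $14,550 (under)
Q3 2026–Q1 2027: $1,940 + $10,530 + $55,300 = $67,770 (under)
Q4 2026–Q2 2027: $10,530 + $55,300 + $56,690 = $122,520 (over)
Q1 2027–Q3 2027: $55,300 + $56,690 + $26,380 = $138,370 (over)
Q2 2027–Q4 2027: $56,690 + $26,380 + $700 = $83,770 (under)
Q3 2027–Q1 2028: $26,380 + $700 + $1,470 = $28,550 (under)
Q4 2027–Q2 2028: $700 + $1,470 + $50,970 = $53,140 (under)
Q1 2028–Q3 2028: $1,470 + $50,970 + $1,470 = $53,910 (under)
Q2 2028–Q4 2028: $50,970 + $1,470 + $10,480 = $62,920 (under)
Q3 2028–Q1 2029: $1,470 + $10,480 + $1,390 = $13,340 (under)
2 windows exceed the threshold.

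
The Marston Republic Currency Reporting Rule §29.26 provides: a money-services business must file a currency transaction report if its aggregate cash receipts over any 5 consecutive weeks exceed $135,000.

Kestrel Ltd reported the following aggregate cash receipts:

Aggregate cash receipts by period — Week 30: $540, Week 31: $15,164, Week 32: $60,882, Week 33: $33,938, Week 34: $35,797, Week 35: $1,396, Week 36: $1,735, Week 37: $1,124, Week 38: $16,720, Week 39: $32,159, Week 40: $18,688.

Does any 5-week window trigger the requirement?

Week 30–Week 34: $540 + $15,164 + $60,882 + $33,938 + $35,797 = $146,321 (over)
Week 31–Week 35: $15,164 + $60,882 + $33,938 + $35,797 + $1,396 = $147,177 (over)
Week 32–Week 36: $60,882 + $33,938 + $35,797 + $1,396 + $1,735 = $133,748 (under)
Week 33–Week 37: $33,938 + $35,797 + $1,396 + $1,735 + $1,124 = $73,990 (under)
Week 34–Week 38: $35,797 + $1,396 + $1,735 + $1,124 + $16,720 = $56,772 (under)
Week 35–Week 39: $1,396 + $1,735 + $1,124 + $16,720 + $32,159 = $53,134 (under)
Week 36–Week 40: $1,735 + $1,124 + $16,720 + $32,159 + $18,688 = $70,426 (under)
At least one window exceeds $135,000.

Yes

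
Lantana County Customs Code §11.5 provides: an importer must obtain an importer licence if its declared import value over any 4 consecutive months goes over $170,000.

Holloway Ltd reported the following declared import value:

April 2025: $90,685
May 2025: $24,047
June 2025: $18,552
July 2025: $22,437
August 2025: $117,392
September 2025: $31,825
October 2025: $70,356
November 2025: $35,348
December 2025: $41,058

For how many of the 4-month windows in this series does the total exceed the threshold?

April 2025–July 2025: $90,685 + $24,047 + $18,552 + $22,437 = $155,721 (under)
May 2025–August 2025: $24,047 + $18,552 + $22,437 + $117,392 = $182,428 (over)
June 2025–September 2025: $18,552 + $22,437 + $117,392 + $31,825 = $190,206 (over)
July 2025–October 2025: $22,437 + $117,392 + $31,825 + $70,356 = $242,010 (over)
August 2025–November 2025: $117,392 + $31,825 + $70,356 + $35,348 = $254,921 (over)
September 2025–December 2025: $31,825 + $70,356 + $35,348 + $41,058 = $178,587 (over)
5 windows exceed the threshold.

5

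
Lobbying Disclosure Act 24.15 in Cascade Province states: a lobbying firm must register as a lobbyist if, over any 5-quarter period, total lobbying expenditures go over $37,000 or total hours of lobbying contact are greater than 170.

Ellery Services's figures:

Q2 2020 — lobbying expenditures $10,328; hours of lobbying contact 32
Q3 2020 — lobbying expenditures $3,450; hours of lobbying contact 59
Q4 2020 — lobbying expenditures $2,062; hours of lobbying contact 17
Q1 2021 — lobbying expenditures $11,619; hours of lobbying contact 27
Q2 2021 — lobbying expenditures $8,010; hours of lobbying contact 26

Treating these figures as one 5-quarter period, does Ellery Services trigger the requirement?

No

Total lobbying expenditures: $10,328 + $3,450 + $2,062 + $11,619 + $8,010 = $35,469 (≤ $37,000).
Total hours of lobbying contact: 32 + 59 + 17 + 27 + 26 = 161 (≤ 170).
The test is 'or': neither threshold is exceeded.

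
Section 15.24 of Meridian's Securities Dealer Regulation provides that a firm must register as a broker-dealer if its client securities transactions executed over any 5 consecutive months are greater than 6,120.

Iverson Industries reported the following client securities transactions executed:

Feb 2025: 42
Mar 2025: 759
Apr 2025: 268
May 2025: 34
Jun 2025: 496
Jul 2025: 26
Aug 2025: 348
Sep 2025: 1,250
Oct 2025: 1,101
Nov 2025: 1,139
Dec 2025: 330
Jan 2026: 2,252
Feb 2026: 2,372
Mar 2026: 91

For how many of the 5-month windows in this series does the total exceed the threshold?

Feb 2025–Jun 2025: 42 + 759 + 268 + 34 + 496 = 1,599 (under)
Mar 2025–Jul 2025: 759 + 268 + 34 + 496 + 26 = 1,583 (under)
Apr 2025–Aug 2025: 268 + 34 + 496 + 26 + 348 = 1,172 (under)
May 2025–Sep 2025: 34 + 496 + 26 + 348 + 1,250 = 2,154 (under)
Jun 2025–Oct 2025: 496 + 26 + 348 + 1,250 + 1,101 = 3,221 (under)
Jul 2025–Nov 2025: 26 + 348 + 1,250 + 1,101 + 1,139 = 3,864 (under)
Aug 2025–Dec 2025: 348 + 1,250 + 1,101 + 1,139 + 330 = 4,168 (under)
Sep 2025–Jan 2026: 1,250 + 1,101 + 1,139 + 330 + 2,252 = 6,072 (under)
Oct 2025–Feb 2026: 1,101 + 1,139 + 330 + 2,252 + 2,372 = 7,194 (over)
Nov 2025–Mar 2026: 1,139 + 330 + 2,252 + 2,372 + 91 = 6,184 (over)
2 windows exceed the threshold.

2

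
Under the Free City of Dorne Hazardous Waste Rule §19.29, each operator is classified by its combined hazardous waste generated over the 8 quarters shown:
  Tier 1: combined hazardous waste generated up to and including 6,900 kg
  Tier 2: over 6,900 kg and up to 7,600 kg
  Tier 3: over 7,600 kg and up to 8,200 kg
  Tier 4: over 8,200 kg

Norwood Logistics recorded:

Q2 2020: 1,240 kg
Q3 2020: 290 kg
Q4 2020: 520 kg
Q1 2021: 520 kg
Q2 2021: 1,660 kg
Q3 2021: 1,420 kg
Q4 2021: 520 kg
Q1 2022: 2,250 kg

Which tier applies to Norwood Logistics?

Combined hazardous waste generated: 1,240 kg + 290 kg + 520 kg + 520 kg + 1,660 kg + 1,420 kg + 520 kg + 2,250 kg = 8,420 kg.
8,420 kg > 8,200 kg, so Tier 4 applies.

Tier 4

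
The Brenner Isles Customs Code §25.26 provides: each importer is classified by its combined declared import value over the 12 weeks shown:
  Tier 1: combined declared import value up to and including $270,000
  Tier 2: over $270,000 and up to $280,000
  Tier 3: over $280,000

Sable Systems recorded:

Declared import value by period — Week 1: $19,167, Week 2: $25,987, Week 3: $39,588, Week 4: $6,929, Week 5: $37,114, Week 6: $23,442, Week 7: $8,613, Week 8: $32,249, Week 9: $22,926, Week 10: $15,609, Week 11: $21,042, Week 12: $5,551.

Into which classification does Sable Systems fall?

Tier 1

Combined declared import value: $19,167 + $25,987 + $39,588 + $6,929 + $37,114 + $23,442 + $8,613 + $32,249 + $22,926 + $15,609 + $21,042 + $5,551 = $258,217.
$258,217 ≤ $270,000, so Tier 1 applies.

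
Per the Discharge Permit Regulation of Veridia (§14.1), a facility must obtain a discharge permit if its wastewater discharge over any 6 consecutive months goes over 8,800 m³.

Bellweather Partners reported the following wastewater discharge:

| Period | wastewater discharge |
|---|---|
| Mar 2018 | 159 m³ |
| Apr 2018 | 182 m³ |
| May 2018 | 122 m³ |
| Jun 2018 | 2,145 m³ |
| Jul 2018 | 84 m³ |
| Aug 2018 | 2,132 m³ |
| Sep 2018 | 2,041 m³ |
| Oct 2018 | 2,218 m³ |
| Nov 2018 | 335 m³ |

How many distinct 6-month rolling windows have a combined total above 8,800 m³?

Mar 2018–Aug 2018: 159 m³ + 182 m³ + 122 m³ + 2,145 m³ + 84 m³ + 2,132 m³ = 4,824 m³ (under)
Apr 2018–Sep 2018: 182 m³ + 122 m³ + 2,145 m³ + 84 m³ + 2,132 m³ + 2,041 m³ = 6,706 m³ (under)
May 2018–Oct 2018: 122 m³ + 2,145 m³ + 84 m³ + 2,132 m³ + 2,041 m³ + 2,218 m³ = 8,742 m³ (under)
Jun 2018–Nov 2018: 2,145 m³ + 84 m³ + 2,132 m³ + 2,041 m³ + 2,218 m³ + 335 m³ = 8,955 m³ (over)
1 window exceeds the threshold.

1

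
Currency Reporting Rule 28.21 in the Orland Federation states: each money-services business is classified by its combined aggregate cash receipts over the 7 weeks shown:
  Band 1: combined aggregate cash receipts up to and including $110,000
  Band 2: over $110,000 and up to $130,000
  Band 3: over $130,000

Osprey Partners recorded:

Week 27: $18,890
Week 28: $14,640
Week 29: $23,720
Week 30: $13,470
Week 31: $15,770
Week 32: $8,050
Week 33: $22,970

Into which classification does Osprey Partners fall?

Band 2

Combined aggregate cash receipts: $18,890 + $14,640 + $23,720 + $13,470 + $15,770 + $8,050 + $22,970 = $117,510.
$110,000 < $117,510 ≤ $130,000, so Band 2 applies.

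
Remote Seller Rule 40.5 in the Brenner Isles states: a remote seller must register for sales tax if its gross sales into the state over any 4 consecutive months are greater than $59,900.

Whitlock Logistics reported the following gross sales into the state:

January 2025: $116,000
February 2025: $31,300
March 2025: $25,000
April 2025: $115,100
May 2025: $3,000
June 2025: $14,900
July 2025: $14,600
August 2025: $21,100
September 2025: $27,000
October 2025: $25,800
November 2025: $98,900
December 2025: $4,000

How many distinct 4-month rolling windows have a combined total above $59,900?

8

January 2025–April 2025: $116,000 + $31,300 + $25,000 + $115,100 = $287,400 (over)
February 2025–May 2025: $31,300 + $25,000 + $115,100 + $3,000 = $174,400 (over)
March 2025–June 2025: $25,000 + $115,100 + $3,000 + $14,900 = $158,000 (over)
April 2025–July 2025: $115,100 + $3,000 + $14,900 + $14,600 = $147,600 (over)
May 2025–August 2025: $3,000 + $14,900 + $14,600 + $21,100 = $53,600 (under)
June 2025–September 2025: $14,900 + $14,600 + $21,100 + $27,000 = $77,600 (over)
July 2025–October 2025: $14,600 + $21,100 + $27,000 + $25,800 = $88,500 (over)
August 2025–November 2025: $21,100 + $27,000 + $25,800 + $98,900 = $172,800 (over)
September 2025–December 2025: $27,000 + $25,800 + $98,900 + $4,000 = $155,700 (over)
8 windows exceed the threshold.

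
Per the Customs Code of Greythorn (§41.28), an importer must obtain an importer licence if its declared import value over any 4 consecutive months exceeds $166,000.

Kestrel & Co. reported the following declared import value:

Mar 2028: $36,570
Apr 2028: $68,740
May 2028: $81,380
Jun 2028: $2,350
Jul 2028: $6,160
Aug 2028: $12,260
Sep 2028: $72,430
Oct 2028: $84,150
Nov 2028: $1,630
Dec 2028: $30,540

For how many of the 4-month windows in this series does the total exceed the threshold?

4

Mar 2028–Jun 2028: $36,570 + $68,740 + $81,380 + $2,350 = $189,040 (over)
Apr 2028–Jul 2028: $68,740 + $81,380 + $2,350 + $6,160 = $158,630 (under)
May 2028–Aug 2028: $81,380 + $2,350 + $6,160 + $12,260 = $102,150 (under)
Jun 2028–Sep 2028: $2,350 + $6,160 + $12,260 + $72,430 = $93,200 (under)
Jul 2028–Oct 2028: $6,160 + $12,260 + $72,430 + $84,150 = $175,000 (over)
Aug 2028–Nov 2028: $12,260 + $72,430 + $84,150 + $1,630 = $170,470 (over)
Sep 2028–Dec 2028: $72,430 + $84,150 + $1,630 + $30,540 = $188,750 (over)
4 windows exceed the threshold.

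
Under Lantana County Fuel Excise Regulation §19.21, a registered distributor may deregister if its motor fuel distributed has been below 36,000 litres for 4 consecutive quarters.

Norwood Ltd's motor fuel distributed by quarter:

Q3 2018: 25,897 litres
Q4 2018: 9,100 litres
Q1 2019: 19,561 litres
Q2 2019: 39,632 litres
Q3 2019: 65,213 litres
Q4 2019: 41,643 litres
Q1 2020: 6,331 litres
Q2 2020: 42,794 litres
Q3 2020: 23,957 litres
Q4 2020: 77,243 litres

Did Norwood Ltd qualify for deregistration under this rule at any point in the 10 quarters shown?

Quarters below 36,000 litres: Q3 2018, Q4 2018, Q1 2019, Q1 2020, Q3 2020.
Longest run of consecutive quarters below the threshold: 3.
3 < 4, so Norwood Ltd never became eligible.

No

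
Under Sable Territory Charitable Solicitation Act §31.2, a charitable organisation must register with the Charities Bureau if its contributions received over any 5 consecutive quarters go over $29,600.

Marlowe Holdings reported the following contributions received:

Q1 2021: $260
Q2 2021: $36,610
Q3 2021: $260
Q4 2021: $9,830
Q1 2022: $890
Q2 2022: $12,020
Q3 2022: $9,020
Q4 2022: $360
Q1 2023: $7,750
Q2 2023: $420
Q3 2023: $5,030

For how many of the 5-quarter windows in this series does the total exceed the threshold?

5

Q1 2021–Q1 2022: $260 + $36,610 + $260 + $9,830 + $890 = $47,850 (over)
Q2 2021–Q2 2022: $36,610 + $260 + $9,830 + $890 + $12,020 = $59,610 (over)
Q3 2021–Q3 2022: $260 + $9,830 + $890 + $12,020 + $9,020 = $32,020 (over)
Q4 2021–Q4 2022: $9,830 + $890 + $12,020 + $9,020 + $360 = $32,120 (over)
Q1 2022–Q1 2023: $890 + $12,020 + $9,020 + $360 + $7,750 = $30,040 (over)
Q2 2022–Q2 2023: $12,020 + $9,020 + $360 + $7,750 + $420 = $29,570 (under)
Q3 2022–Q3 2023: $9,020 + $360 + $7,750 + $420 + $5,030 = $22,580 (under)
5 windows exceed the threshold.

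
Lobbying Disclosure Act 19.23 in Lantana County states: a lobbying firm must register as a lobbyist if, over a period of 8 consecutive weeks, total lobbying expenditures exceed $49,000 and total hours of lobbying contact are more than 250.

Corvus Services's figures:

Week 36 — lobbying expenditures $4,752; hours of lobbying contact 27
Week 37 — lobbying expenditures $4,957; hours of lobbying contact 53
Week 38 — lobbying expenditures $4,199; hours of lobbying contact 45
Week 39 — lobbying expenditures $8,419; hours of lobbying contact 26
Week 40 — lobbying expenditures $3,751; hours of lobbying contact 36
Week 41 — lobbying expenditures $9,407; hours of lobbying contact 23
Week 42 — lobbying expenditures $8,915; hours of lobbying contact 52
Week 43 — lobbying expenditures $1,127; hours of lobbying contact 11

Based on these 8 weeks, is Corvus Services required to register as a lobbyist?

No

Total lobbying expenditures: $4,752 + $4,957 + $4,199 + $8,419 + $3,751 + $9,407 + $8,915 + $1,127 = $45,527 (≤ $49,000).
Total hours of lobbying contact: 27 + 53 + 45 + 26 + 36 + 23 + 52 + 11 = 273 (> 250).
The test is 'and': the rule requires both, and at least one is not exceeded.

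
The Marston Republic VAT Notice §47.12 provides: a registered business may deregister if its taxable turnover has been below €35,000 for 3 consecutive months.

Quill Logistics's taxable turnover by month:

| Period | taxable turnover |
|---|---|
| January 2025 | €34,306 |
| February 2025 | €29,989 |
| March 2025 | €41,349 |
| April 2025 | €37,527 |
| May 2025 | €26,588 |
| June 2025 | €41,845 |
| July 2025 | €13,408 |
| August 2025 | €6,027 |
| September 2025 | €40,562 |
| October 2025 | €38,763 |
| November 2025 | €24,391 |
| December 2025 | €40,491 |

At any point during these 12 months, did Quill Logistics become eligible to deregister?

Months below €35,000: January 2025, February 2025, May 2025, July 2025, August 2025, November 2025.
Longest run of consecutive months below the threshold: 2.
2 < 3, so Quill Logistics never became eligible.

No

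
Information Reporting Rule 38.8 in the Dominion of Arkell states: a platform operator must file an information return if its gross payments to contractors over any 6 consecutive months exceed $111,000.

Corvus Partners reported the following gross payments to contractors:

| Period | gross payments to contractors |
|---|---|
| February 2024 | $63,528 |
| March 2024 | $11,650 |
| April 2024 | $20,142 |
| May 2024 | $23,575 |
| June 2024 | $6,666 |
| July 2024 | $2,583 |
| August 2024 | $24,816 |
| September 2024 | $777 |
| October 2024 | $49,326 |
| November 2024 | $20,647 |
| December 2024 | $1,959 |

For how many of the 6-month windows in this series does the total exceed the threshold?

February 2024–July 2024: $63,528 + $11,650 + $20,142 + $23,575 + $6,666 + $2,583 = $128,144 (over)
March 2024–August 2024: $11,650 + $20,142 + $23,575 + $6,666 + $2,583 + $24,816 = $89,432 (under)
April 2024–September 2024: $20,142 + $23,575 + $6,666 + $2,583 + $24,816 + $777 = $78,559 (under)
May 2024–October 2024: $23,575 + $6,666 + $2,583 + $24,816 + $777 + $49,326 = $107,743 (under)
June 2024–November 2024: $6,666 + $2,583 + $24,816 + $777 + $49,326 + $20,647 = $104,815 (under)
July 2024–December 2024: $2,583 + $24,816 + $777 + $49,326 + $20,647 + $1,959 = $100,108 (under)
1 window exceeds the threshold.

1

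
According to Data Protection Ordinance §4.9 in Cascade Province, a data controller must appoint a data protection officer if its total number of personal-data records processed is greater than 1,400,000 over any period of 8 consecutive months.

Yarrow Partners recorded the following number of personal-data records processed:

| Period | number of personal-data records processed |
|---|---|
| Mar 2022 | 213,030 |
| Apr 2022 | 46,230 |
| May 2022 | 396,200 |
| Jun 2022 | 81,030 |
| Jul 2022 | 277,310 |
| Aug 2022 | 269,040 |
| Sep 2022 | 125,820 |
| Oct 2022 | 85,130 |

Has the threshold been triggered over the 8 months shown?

Yes

Total number of personal-data records processed: 213,030 + 46,230 + 396,200 + 81,030 + 277,310 + 269,040 + 125,820 + 85,130 = 1,493,790.
1,493,790 > 1,400,000, so the threshold is exceeded.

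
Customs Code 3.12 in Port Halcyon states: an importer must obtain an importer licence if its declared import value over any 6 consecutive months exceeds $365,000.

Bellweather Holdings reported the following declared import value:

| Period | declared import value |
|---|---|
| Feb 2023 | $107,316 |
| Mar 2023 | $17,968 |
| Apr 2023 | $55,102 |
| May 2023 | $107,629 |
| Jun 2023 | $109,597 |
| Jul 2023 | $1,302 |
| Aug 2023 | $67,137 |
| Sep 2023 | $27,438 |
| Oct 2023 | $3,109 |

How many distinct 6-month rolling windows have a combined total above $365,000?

2

Feb 2023–Jul 2023: $107,316 + $17,968 + $55,102 + $107,629 + $109,597 + $1,302 = $398,914 (over)
Mar 2023–Aug 2023: $17,968 + $55,102 + $107,629 + $109,597 + $1,302 + $67,137 = $358,735 (under)
Apr 2023–Sep 2023: $55,102 + $107,629 + $109,597 + $1,302 + $67,137 + $27,438 = $368,205 (over)
May 2023–Oct 2023: $107,629 + $109,597 + $1,302 + $67,137 + $27,438 + $3,109 = $316,212 (under)
2 windows exceed the threshold.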